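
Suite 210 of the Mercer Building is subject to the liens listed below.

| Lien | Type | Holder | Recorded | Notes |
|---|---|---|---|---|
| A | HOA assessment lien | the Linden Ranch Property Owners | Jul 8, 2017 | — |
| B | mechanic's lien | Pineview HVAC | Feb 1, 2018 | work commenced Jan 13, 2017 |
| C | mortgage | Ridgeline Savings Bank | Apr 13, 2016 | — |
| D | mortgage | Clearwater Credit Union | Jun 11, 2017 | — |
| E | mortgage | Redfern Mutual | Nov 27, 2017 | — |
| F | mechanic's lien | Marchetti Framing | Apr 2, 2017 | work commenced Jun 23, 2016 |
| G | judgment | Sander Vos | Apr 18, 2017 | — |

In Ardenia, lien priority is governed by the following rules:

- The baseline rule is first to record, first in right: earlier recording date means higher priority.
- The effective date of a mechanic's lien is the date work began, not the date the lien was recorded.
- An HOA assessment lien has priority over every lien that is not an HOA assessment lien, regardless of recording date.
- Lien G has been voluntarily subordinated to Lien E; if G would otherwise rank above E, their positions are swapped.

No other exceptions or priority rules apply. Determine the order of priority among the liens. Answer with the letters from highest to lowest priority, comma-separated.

A, C, F, B, E, D, G

First, effective dates: B is treated as recorded Jan 13, 2017, the work-commencement date; F is treated as recorded Jun 23, 2016, the work-commencement date.
A is an HOA assessment lien, so it outranks all other liens regardless of date.
Remaining liens by effective date: C (Apr 13, 2016), F (Jun 23, 2016), B (Jan 13, 2017), G (Apr 18, 2017), D (Jun 11, 2017), E (Nov 27, 2017).
G is senior to E before the subordination, so the two trade places.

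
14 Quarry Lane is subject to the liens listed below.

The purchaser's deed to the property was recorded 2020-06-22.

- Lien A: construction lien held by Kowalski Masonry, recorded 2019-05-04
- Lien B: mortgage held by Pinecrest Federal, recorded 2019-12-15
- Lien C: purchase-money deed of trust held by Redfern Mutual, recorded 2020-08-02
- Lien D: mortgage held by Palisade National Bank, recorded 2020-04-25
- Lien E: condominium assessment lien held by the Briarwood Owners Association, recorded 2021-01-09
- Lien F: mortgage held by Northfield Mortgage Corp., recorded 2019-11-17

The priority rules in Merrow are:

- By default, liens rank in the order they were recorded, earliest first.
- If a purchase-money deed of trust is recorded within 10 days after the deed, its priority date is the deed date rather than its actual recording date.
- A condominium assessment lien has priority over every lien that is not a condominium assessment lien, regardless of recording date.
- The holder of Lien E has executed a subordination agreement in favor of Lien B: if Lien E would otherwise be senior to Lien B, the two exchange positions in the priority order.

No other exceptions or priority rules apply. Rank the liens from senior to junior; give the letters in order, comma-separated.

Effective dates after the stated exceptions: C was recorded 41 days after the deed — beyond 10 days — so no relation-back applies.
E, as a condominium assessment lien, has superpriority and ranks first.
Ordering the rest by effective date: A (2019-05-04), F (2019-11-17), B (2019-12-15), D (2020-04-25), C (2020-08-02).
E is senior to B before the subordination, so the two trade places.

B, A, F, E, D, C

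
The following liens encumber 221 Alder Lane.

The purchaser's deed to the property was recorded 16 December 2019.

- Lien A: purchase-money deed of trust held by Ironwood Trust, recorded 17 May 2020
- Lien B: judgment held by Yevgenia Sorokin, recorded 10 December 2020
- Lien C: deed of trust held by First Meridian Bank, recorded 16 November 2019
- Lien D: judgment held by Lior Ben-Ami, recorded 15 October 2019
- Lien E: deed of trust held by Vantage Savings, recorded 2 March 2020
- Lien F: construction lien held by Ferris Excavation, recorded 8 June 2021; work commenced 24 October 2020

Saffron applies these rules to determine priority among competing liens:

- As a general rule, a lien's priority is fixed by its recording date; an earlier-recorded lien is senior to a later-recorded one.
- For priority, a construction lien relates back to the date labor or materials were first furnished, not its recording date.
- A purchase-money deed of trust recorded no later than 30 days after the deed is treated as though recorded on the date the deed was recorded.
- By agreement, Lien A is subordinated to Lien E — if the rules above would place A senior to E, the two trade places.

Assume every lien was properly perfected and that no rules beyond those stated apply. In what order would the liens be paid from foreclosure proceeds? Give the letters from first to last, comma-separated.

D, C, E, A, F, B

Effective dates: A was recorded 153 days after the deed, outside the 30-day window, so it keeps its recording date; F's effective date is 24 October 2020, when work began.
By effective date, earliest first: D (15 October 2019), C (16 November 2019), E (2 March 2020), A (17 May 2020), F (24 October 2020), B (10 December 2020).
Since A is not senior to E, the subordination leaves the order unchanged.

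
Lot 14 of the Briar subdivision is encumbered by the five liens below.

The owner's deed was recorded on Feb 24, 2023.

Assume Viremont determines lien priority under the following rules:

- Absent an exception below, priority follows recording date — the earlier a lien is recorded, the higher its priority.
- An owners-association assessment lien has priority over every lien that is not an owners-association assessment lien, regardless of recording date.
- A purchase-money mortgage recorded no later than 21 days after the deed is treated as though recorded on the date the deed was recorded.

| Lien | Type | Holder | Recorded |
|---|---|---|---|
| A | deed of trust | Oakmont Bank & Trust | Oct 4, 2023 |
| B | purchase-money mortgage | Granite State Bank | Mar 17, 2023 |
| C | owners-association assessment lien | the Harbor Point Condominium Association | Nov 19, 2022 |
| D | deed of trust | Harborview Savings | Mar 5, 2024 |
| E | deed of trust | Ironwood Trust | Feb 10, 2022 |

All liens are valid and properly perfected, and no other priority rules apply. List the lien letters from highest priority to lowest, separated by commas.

Effective dates: B relates back to the deed date Feb 24, 2023.
As an owners-association assessment lien, C is senior to every other lien.
Remaining liens by effective date: E (Feb 10, 2022), B (Feb 24, 2023), A (Oct 4, 2023), D (Mar 5, 2024).

C, E, B, A, D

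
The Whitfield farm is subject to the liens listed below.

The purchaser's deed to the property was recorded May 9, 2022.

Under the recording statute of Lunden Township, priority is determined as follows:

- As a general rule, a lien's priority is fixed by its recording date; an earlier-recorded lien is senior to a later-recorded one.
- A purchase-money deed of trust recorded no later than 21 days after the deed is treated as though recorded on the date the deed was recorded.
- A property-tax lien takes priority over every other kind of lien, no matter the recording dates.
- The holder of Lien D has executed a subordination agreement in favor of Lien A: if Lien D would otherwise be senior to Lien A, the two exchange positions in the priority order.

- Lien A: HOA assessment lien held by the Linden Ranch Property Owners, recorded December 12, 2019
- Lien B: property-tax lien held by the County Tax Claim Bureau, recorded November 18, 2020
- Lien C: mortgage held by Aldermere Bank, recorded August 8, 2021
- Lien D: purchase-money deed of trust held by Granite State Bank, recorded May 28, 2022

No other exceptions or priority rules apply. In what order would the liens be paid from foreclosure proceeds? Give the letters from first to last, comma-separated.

B, A, C, D

First, effective dates: D relates back to the deed date May 9, 2022.
B is a property-tax lien, so it outranks all other liens regardless of date.
The other liens, earliest effective date first: A (December 12, 2019), C (August 8, 2021), D (May 9, 2022).
D already ranks below A; the subordination has no effect.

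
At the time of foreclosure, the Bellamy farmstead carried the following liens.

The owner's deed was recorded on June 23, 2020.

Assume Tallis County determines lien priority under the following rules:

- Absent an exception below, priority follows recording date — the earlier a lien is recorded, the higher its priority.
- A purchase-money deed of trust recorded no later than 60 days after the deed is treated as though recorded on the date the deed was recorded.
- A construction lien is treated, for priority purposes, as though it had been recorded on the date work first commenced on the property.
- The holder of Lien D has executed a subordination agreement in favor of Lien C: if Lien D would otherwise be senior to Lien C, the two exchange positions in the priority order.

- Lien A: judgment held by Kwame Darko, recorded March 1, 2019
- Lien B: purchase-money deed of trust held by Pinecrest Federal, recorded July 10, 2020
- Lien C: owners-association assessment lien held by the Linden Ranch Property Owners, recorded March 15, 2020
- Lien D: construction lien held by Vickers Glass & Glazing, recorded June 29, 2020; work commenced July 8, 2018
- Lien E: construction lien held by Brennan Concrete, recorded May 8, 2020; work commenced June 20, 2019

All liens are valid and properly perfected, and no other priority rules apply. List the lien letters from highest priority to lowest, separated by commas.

C, A, E, D, B

First, effective dates: B relates back to the deed date June 23, 2020; D is treated as recorded July 8, 2018, the work-commencement date; E relates back to June 20, 2019 (work commenced).
Ordering by effective date: D (July 8, 2018), A (March 1, 2019), E (June 20, 2019), C (March 15, 2020), B (June 23, 2020).
Because D would otherwise rank above C, the subordination swaps them.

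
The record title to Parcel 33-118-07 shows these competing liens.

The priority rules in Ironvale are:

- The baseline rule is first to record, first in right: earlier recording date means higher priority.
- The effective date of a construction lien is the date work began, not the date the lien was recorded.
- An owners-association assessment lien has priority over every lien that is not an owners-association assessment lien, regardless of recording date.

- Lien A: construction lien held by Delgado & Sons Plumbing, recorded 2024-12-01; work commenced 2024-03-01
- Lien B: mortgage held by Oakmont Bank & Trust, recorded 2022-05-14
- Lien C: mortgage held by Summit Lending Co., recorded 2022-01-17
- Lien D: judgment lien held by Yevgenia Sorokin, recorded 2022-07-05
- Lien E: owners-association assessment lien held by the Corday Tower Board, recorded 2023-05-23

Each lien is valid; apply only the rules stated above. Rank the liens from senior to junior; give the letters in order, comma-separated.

Effective dates after the stated exceptions: A's effective date is 2024-03-01, when work began.
E is an owners-association assessment lien, so it outranks all other liens regardless of date.
Remaining liens by effective date: C (2022-01-17), B (2022-05-14), D (2022-07-05), A (2024-03-01).

E, C, B, D, A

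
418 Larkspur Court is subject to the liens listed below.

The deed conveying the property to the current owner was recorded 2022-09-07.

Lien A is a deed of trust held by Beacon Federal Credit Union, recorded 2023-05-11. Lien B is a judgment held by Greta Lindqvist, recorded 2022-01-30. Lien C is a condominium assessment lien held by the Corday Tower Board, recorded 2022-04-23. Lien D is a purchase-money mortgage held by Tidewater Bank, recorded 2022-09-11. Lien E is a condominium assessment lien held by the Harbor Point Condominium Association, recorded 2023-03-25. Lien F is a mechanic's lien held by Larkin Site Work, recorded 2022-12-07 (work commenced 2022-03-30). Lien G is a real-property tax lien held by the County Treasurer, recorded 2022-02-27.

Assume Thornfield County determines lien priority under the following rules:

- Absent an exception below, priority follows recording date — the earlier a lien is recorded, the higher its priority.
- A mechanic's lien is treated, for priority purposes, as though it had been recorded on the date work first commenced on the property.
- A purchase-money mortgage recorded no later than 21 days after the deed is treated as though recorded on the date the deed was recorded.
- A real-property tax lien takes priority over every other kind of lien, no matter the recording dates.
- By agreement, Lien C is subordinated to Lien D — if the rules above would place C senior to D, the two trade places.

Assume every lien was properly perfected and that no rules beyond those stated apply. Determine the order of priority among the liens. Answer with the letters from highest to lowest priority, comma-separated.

G, B, F, D, C, E, A

First, effective dates: D relates back to the deed date 2022-09-07; F's effective date is 2022-03-30, when work began.
G, as a real-property tax lien, has superpriority and ranks first.
Among the remaining liens, by effective date: B (2022-01-30), F (2022-03-30), C (2022-04-23), D (2022-09-07), E (2023-03-25), A (2023-05-11).
C is senior to D before the subordination, so the two trade places.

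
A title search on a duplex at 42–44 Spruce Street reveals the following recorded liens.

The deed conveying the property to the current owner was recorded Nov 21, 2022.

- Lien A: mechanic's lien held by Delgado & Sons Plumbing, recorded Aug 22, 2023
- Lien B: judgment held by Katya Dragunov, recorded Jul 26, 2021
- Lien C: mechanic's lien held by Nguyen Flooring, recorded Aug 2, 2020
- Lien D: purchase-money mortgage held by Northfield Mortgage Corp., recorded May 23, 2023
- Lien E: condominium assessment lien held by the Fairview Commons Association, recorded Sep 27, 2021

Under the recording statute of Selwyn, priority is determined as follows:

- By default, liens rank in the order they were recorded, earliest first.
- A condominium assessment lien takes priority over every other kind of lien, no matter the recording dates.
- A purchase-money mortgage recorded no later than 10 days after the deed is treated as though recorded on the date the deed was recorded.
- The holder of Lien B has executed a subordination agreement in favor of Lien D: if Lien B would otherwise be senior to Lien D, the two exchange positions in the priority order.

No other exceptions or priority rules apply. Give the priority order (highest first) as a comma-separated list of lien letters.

Effective dates: D was recorded 183 days after the deed, outside the 10-day window, so it keeps its recording date.
E is a condominium assessment lien and takes priority over every other lien.
Among the remaining liens, by effective date: C (Aug 2, 2020), B (Jul 26, 2021), D (May 23, 2023), A (Aug 22, 2023).
Because B would otherwise rank above D, the subordination swaps them.

E, C, D, B, A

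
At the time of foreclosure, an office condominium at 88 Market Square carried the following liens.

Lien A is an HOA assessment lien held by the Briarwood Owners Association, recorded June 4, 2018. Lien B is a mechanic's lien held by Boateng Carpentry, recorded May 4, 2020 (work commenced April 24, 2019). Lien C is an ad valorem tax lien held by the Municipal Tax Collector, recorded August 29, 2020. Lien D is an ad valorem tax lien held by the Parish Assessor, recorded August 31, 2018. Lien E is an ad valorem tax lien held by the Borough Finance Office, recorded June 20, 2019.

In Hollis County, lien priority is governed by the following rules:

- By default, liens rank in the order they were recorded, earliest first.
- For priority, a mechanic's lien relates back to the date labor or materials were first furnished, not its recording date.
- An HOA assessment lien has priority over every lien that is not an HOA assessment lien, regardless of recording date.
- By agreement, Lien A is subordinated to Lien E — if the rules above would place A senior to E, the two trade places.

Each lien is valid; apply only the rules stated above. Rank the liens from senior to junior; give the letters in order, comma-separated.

E, D, B, A, C

First, effective dates: B relates back to April 24, 2019 (work commenced).
As an HOA assessment lien, A is senior to every other lien.
Among the remaining liens, by effective date: D (August 31, 2018), B (April 24, 2019), E (June 20, 2019), C (August 29, 2020).
The subordination applies — A was senior to E — so A and E swap.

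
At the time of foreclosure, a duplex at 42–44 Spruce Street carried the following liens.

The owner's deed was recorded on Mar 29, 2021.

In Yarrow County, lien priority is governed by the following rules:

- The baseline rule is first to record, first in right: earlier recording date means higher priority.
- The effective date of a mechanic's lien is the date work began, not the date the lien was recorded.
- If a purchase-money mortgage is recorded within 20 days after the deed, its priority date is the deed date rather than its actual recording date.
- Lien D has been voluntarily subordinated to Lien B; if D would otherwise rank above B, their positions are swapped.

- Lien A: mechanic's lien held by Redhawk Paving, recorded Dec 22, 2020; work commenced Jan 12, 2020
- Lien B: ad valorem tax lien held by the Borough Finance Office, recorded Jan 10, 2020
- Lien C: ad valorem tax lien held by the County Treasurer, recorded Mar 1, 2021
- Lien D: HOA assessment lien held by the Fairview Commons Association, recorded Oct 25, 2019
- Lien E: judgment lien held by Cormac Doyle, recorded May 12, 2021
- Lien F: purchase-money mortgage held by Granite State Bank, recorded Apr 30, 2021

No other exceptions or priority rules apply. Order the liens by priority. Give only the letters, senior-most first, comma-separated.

B, D, A, C, F, E

Adjusting effective dates: A's effective date is Jan 12, 2020, when work began; F was recorded 32 days after the deed — beyond 20 days — so no relation-back applies.
Sorted by effective date: D (Oct 25, 2019), B (Jan 10, 2020), A (Jan 12, 2020), C (Mar 1, 2021), F (Apr 30, 2021), E (May 12, 2021).
D is senior to B before the subordination, so the two trade places.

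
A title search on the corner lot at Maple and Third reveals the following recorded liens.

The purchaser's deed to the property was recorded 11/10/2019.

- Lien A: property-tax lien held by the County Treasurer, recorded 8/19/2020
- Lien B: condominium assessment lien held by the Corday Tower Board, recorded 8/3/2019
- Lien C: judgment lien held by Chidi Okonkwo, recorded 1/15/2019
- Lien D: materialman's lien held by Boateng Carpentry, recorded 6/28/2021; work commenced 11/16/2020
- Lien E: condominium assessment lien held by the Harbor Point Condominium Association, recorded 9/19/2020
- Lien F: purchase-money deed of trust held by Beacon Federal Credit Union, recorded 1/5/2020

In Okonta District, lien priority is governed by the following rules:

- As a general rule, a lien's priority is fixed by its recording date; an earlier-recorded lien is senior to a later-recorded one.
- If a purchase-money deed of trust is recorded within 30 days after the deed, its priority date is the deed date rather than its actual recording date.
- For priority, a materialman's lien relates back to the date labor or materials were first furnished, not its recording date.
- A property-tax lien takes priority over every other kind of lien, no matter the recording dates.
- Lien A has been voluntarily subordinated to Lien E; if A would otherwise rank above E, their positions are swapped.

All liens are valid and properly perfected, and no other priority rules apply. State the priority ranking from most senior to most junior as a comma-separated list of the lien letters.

Effective dates: D relates back to 11/16/2020 (work commenced); F was recorded 56 days after the deed, outside the 30-day window, so it keeps its recording date.
A, as a property-tax lien, has superpriority and ranks first.
Among the remaining liens, by effective date: C (1/15/2019), B (8/3/2019), F (1/5/2020), E (9/19/2020), D (11/16/2020).
The subordination applies — A was senior to E — so A and E swap.

E, C, B, F, A, D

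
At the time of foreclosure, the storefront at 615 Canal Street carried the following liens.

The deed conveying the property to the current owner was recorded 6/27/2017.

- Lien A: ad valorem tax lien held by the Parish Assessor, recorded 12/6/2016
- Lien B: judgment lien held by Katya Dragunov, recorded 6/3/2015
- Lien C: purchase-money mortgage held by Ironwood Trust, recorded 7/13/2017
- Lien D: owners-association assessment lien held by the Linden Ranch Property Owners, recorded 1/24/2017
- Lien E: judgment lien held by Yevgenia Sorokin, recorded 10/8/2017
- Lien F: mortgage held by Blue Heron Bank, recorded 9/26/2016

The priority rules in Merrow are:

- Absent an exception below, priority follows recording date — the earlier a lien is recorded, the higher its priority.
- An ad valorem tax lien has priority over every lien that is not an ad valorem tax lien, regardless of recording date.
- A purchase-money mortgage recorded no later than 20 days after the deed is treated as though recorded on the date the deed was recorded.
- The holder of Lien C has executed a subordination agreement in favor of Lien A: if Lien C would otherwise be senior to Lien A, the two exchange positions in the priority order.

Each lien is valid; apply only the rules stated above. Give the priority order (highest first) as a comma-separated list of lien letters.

First, effective dates: C relates back to the deed date 6/27/2017.
A, as an ad valorem tax lien, has superpriority and ranks first.
Ordering the rest by effective date: B (6/3/2015), F (9/26/2016), D (1/24/2017), C (6/27/2017), E (10/8/2017).
C already ranks below A; the subordination has no effect.

A, B, F, D, C, E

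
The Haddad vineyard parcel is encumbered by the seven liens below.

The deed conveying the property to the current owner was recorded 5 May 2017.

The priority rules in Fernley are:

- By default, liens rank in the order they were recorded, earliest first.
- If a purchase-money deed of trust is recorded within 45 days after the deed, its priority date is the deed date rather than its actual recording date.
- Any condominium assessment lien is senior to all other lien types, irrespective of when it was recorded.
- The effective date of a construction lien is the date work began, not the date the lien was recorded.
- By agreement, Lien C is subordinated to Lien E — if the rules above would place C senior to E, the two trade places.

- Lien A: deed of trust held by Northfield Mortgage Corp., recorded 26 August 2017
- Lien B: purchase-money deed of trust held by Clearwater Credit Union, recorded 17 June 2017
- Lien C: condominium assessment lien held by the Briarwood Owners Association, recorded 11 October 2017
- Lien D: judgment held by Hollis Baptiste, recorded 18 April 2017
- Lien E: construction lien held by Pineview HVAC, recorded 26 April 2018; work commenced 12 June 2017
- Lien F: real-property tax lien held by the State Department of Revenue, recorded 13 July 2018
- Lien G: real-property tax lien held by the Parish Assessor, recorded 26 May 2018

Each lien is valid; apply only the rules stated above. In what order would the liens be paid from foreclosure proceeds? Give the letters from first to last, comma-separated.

Adjusting effective dates: B was recorded within the 45-day window, so its effective date is the deed date 5 May 2017; E is treated as recorded 12 June 2017, the work-commencement date.
C, as a condominium assessment lien, has superpriority and ranks first.
Remaining liens by effective date: D (18 April 2017), B (5 May 2017), E (12 June 2017), A (26 August 2017), G (26 May 2018), F (13 July 2018).
The subordination applies — C was senior to E — so C and E swap.

E, D, B, C, A, G, F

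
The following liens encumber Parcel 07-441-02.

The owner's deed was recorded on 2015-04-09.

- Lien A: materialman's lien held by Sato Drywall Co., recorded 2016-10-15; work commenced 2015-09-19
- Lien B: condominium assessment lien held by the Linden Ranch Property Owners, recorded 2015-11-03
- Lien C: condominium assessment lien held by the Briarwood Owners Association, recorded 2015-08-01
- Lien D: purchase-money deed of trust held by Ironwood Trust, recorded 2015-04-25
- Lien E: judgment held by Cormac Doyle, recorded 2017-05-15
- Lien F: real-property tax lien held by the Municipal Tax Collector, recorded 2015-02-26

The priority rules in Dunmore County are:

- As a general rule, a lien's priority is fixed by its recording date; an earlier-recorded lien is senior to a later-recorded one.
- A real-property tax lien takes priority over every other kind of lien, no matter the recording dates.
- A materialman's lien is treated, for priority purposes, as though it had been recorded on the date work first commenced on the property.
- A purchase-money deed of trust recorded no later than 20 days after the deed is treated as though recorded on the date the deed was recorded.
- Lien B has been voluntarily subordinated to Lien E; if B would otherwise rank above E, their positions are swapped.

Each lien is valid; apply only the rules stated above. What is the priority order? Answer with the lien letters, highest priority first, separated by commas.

F, D, C, A, E, B

Effective dates: A's effective date is 2015-09-19, when work began; D's effective date is the deed date, 2015-04-09.
As a real-property tax lien, F is senior to every other lien.
Among the remaining liens, by effective date: D (2015-04-09), C (2015-08-01), A (2015-09-19), B (2015-11-03), E (2017-05-15).
The subordination applies — B was senior to E — so B and E swap.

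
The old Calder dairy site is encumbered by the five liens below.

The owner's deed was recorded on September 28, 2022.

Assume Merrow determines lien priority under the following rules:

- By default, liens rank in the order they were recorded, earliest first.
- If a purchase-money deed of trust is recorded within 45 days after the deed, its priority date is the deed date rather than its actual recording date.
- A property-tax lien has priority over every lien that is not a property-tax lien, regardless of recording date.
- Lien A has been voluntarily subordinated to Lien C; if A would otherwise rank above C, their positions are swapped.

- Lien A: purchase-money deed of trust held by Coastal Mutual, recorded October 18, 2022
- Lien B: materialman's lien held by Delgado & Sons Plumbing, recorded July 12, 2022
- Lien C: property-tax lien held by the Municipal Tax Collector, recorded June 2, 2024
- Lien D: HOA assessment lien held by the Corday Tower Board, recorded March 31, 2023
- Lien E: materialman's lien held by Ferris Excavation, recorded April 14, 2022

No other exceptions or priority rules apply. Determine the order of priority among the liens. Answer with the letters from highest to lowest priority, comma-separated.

Effective dates after the stated exceptions: A relates back to the deed date September 28, 2022.
C is a property-tax lien and takes priority over every other lien.
Ordering the rest by effective date: E (April 14, 2022), B (July 12, 2022), A (September 28, 2022), D (March 31, 2023).
A is already junior to C, so the subordination agreement changes nothing.

C, E, B, A, D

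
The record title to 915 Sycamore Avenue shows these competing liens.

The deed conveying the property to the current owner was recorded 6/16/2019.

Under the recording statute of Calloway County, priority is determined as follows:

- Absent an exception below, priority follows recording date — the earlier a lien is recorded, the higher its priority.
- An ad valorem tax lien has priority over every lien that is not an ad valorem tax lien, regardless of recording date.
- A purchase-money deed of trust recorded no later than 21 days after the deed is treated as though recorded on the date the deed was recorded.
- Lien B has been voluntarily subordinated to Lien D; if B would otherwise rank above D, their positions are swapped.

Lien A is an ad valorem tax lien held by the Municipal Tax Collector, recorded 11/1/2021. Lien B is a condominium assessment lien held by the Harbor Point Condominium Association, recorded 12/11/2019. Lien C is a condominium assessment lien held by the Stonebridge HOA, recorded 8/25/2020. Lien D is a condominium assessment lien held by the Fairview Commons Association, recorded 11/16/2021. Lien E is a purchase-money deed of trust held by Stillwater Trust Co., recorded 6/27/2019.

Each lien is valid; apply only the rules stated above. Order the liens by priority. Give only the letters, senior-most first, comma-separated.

Adjusting effective dates: E's effective date is the deed date, 6/16/2019.
A is an ad valorem tax lien, so it outranks all other liens regardless of date.
The other liens, earliest effective date first: E (6/16/2019), B (12/11/2019), C (8/25/2020), D (11/16/2021).
Because B would otherwise rank above D, the subordination swaps them.

A, E, D, C, B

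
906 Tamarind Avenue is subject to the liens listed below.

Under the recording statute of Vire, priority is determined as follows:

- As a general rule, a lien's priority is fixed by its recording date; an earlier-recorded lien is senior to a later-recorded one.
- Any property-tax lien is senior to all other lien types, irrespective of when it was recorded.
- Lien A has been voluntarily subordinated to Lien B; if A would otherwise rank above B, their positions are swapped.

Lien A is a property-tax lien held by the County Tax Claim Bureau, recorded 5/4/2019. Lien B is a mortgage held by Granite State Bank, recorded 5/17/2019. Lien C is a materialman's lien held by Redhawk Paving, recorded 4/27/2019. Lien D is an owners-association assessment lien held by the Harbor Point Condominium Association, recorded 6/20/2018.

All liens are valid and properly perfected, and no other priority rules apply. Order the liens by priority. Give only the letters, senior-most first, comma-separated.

A, as a property-tax lien, has superpriority and ranks first.
Among the remaining liens, by effective date: D (6/20/2018), C (4/27/2019), B (5/17/2019).
A is senior to B before the subordination, so the two trade places.

B, D, C, A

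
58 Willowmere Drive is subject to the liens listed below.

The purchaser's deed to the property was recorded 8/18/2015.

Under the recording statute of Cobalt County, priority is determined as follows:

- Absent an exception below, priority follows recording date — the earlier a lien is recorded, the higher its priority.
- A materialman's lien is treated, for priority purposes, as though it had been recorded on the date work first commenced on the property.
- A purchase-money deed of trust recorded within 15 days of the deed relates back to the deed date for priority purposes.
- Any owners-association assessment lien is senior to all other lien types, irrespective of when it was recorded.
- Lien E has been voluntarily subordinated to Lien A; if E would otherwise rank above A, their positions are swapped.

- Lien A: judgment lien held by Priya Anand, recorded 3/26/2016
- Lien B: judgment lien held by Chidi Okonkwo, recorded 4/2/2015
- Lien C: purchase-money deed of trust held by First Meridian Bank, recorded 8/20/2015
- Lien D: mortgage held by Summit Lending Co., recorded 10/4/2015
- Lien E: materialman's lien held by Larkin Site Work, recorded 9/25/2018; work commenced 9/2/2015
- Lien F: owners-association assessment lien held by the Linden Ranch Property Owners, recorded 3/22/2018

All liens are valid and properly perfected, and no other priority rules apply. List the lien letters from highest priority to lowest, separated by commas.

F, B, C, A, D, E

First, effective dates: C relates back to the deed date 8/18/2015; E is treated as recorded 9/2/2015, the work-commencement date.
F is an owners-association assessment lien and takes priority over every other lien.
Ordering the rest by effective date: B (4/2/2015), C (8/18/2015), E (9/2/2015), D (10/4/2015), A (3/26/2016).
The subordination applies — E was senior to A — so E and A swap.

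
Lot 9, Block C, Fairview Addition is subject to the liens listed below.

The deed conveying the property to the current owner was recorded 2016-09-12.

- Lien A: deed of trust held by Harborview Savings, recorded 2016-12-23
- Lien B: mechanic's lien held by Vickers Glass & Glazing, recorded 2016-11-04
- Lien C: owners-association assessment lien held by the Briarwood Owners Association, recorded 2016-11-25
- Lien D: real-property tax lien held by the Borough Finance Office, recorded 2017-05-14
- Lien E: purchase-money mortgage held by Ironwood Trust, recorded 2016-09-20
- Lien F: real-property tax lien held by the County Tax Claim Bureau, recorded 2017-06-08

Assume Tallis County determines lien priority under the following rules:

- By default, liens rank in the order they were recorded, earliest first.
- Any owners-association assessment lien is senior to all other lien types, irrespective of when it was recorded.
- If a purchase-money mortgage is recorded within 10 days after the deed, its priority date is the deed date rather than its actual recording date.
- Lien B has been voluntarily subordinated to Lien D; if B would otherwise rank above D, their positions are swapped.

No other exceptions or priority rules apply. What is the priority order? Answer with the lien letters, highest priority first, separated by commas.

C, E, D, A, B, F

Effective dates after the stated exceptions: E relates back to the deed date 2016-09-12.
C is an owners-association assessment lien, so it outranks all other liens regardless of date.
Remaining liens by effective date: E (2016-09-12), B (2016-11-04), A (2016-12-23), D (2017-05-14), F (2017-06-08).
The subordination applies — B was senior to D — so B and D swap.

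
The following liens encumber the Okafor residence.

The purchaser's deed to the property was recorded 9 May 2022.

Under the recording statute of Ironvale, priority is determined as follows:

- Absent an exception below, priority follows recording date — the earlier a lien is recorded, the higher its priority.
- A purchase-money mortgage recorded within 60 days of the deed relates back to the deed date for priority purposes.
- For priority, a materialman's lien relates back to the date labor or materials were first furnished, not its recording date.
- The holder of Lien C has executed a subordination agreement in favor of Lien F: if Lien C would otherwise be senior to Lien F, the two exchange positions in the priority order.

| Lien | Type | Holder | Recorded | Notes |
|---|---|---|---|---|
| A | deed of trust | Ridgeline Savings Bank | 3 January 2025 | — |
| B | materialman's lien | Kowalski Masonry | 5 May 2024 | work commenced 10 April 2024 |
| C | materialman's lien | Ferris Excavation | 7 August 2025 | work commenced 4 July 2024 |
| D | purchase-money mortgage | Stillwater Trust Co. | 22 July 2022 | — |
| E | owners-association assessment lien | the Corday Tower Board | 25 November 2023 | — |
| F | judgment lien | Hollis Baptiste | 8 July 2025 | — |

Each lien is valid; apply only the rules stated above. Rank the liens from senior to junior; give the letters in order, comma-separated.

D, E, B, F, A, C

Effective dates after the stated exceptions: B relates back to 10 April 2024 (work commenced); C relates back to 4 July 2024 (work commenced); D missed the 60-day window (74 days after the deed), so its recording date stands.
By effective date, earliest first: D (22 July 2022), E (25 November 2023), B (10 April 2024), C (4 July 2024), A (3 January 2025), F (8 July 2025).
C would otherwise be senior to F, so under the subordination agreement C and F exchange positions.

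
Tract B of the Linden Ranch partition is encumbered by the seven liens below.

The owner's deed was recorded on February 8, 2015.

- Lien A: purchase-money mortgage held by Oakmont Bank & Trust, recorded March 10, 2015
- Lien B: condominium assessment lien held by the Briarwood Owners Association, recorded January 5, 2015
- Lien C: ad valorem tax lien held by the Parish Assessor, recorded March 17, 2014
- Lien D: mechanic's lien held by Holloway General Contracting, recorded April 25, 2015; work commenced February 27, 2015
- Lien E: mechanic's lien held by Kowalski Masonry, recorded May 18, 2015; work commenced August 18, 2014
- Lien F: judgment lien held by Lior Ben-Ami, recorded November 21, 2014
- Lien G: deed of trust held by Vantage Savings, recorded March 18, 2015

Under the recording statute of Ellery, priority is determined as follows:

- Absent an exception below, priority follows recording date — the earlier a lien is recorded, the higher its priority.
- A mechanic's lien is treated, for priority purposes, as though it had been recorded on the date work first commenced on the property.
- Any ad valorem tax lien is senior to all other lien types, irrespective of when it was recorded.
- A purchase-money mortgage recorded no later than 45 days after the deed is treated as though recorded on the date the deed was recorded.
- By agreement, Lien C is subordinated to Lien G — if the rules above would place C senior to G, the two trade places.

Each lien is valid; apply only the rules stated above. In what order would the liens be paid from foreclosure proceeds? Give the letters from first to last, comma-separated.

G, E, F, B, A, D, C

Adjusting effective dates: A relates back to the deed date February 8, 2015; D relates back to February 27, 2015 (work commenced); E is treated as recorded August 18, 2014, the work-commencement date.
As an ad valorem tax lien, C is senior to every other lien.
Remaining liens by effective date: E (August 18, 2014), F (November 21, 2014), B (January 5, 2015), A (February 8, 2015), D (February 27, 2015), G (March 18, 2015).
The subordination applies — C was senior to G — so C and G swap.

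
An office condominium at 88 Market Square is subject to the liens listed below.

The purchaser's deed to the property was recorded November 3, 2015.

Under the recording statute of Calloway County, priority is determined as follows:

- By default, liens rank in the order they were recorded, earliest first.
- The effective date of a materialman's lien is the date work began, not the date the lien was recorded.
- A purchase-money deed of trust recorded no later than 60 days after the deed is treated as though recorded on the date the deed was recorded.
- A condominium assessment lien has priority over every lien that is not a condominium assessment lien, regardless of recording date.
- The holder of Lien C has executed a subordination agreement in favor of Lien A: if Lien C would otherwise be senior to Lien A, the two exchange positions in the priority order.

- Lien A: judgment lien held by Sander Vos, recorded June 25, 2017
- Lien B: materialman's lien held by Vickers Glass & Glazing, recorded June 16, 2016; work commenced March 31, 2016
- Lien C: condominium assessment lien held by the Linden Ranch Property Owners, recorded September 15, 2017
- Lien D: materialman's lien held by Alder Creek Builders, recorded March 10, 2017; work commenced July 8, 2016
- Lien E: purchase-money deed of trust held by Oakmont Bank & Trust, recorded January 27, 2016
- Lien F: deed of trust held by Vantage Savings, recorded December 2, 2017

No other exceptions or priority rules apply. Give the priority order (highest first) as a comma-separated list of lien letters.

Effective dates: B is treated as recorded March 31, 2016, the work-commencement date; D is treated as recorded July 8, 2016, the work-commencement date; E missed the 60-day window (85 days after the deed), so its recording date stands.
C is a condominium assessment lien, so it outranks all other liens regardless of date.
The other liens, earliest effective date first: E (January 27, 2016), B (March 31, 2016), D (July 8, 2016), A (June 25, 2017), F (December 2, 2017).
Because C would otherwise rank above A, the subordination swaps them.

A, E, B, D, C, F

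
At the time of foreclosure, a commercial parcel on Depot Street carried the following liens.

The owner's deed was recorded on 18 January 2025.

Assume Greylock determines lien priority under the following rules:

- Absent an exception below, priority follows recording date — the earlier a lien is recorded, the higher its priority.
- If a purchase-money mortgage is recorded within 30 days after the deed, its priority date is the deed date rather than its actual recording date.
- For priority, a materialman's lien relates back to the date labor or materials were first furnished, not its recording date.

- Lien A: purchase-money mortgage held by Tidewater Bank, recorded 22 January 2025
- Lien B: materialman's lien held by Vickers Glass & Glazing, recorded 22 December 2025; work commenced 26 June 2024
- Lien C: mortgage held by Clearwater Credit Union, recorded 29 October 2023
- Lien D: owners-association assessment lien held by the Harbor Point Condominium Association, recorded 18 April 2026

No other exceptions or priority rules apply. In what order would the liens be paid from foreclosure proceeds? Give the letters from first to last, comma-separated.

C, B, A, D

Effective dates after the stated exceptions: A's effective date is the deed date, 18 January 2025; B is treated as recorded 26 June 2024, the work-commencement date.
By effective date: C (29 October 2023), B (26 June 2024), A (18 January 2025), D (18 April 2026).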